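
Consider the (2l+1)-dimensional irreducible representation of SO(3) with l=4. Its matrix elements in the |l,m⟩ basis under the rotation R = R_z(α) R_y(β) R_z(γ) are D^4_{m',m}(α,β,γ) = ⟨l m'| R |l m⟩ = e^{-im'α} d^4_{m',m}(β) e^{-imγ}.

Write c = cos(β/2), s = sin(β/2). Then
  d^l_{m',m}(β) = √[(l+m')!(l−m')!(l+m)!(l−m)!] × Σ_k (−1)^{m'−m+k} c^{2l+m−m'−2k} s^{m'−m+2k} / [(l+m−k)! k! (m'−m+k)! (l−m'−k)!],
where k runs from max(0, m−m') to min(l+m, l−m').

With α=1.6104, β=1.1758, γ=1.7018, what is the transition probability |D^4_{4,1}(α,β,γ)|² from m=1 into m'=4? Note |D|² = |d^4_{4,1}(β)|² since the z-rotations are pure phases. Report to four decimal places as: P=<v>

Split into d^4_{4,1}(β=1.1758) × two z-phases.
With c≡cos(β/2)=0.832107 and s≡sin(β/2)=0.554615, N=[40320·1·120·6]^{1/2}=5387.986637
k: max(0,(1)−(4))=0 … min(4+(1),4−(4))=0
  k=0: (−1)^3·5387.9866/(720)·0.8321^5·0.5546^3 = -0.509290
d^4_{4,1}(1.1758) = -0.509290
|D^4_{4,1}|² = |d^4_{4,1}(β)|² = (-0.509290)² = 0.259376 (the z-rotation phases have unit modulus)

P=0.2594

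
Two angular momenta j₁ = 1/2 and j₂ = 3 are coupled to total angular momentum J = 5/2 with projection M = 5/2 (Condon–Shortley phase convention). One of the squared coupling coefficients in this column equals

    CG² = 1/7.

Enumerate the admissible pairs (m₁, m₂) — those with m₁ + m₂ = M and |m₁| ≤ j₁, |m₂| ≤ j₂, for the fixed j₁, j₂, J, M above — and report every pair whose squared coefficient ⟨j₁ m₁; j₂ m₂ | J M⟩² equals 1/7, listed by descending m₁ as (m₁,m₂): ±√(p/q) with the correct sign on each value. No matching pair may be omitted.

(1/2,2): +√(1/7)

Admissible pairs with m₁+m₂ = M = 5/2: (-1/2,3), (1/2,2)
  (m₁,m₂)=(1/2,2): CG² = 1/7, CG = +√(1/7)   ← matches the target
  (m₁,m₂)=(-1/2,3): CG² = 6/7, CG = −√(6/7)
Pairs with CG² = 1/7: (1/2,2): +√(1/7)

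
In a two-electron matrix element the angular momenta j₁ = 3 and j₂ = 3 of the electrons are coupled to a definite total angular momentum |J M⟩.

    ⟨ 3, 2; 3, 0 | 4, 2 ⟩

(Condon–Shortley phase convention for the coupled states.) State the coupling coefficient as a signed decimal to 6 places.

√[9·2!4!4!/11! · 5!1!3!3!6!2!] = √(124416/77)
  +(−1)^0/∏(0,2,1,3,3,1)! = 1/72  (running 1/72)
  +(−1)^1/∏(1,1,0,2,4,2)! = -1/96  (running 1/288)
⟨..|..⟩ = √(124416/77)·(1/288) = +0.139573

+0.139573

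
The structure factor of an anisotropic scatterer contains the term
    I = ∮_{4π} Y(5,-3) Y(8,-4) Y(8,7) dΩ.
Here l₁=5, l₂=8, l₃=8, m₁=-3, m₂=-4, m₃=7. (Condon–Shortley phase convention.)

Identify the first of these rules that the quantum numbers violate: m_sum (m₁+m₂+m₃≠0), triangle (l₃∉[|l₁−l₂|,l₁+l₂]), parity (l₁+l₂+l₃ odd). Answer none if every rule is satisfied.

Σmᵢ = 0  ✓
l₃∈[|l₁−l₂|,l₁+l₂]=[3,13], have l₃=8  ✓
Σlᵢ = 21 ⇒ odd  ✗

parity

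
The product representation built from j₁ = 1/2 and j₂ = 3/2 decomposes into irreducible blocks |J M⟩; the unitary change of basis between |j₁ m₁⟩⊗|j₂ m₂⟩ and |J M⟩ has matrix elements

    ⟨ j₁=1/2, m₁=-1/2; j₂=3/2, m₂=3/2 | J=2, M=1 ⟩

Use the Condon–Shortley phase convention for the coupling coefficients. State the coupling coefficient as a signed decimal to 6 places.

+√(1/4) = +0.500000

√[5·0!1!3!/5! · 0!1!3!0!3!1!] = √(9)
  +(−1)^0/∏(0,0,1,3,0,0)! = 1/6  (running 1/6)
⟨..|..⟩ = √(9)·(1/6) = +0.500000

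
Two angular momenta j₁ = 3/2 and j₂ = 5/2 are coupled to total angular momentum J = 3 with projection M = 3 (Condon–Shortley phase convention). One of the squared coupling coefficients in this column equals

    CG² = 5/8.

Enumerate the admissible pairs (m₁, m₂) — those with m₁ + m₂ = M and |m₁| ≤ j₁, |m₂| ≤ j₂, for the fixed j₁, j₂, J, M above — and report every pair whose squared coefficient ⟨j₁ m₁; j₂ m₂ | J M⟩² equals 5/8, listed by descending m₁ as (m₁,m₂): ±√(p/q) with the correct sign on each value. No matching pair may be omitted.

Admissible pairs with m₁+m₂ = M = 3: (1/2,5/2), (3/2,3/2)
  (m₁,m₂)=(3/2,3/2): CG² = 3/8, CG = +√(3/8)
  (m₁,m₂)=(1/2,5/2): CG² = 5/8, CG = −√(5/8)   ← matches the target
Pairs with CG² = 5/8: (1/2,5/2): −√(5/8)

(1/2,5/2): −√(5/8)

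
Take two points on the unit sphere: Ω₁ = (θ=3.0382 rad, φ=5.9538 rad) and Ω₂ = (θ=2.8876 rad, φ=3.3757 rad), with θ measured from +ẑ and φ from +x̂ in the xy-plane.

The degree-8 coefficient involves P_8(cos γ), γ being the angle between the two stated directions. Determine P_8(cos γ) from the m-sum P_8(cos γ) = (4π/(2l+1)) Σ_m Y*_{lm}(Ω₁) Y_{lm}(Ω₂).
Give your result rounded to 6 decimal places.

Term-by-term m-sum for l=8 (normalisation 4π/17 = 0.739198):
  term(m=-8) = -0.00000 + 0.00000j   from Y*(Ω₁)=-0.00000 - 0.00000j, Y(Ω₂)=-0.00000 - 0.00001j
  term(m=-7) = 0.00000 - 0.00000j   from Y*(Ω₁)=0.00000 + 0.00000j, Y(Ω₂)=-0.00001 - 0.00013j
  term(m=-6) = -0.00000 + 0.00000j   from Y*(Ω₁)=-0.00000 - 0.00001j, Y(Ω₂)=0.00020 - 0.00122j
  term(m=-5) = 0.00000 + 0.00000j   from Y*(Ω₁)=0.00001 + 0.00011j, Y(Ω₂)=0.00340 - 0.00802j
  term(m=-4) = -0.00004 - 0.00005j   from Y*(Ω₁)=0.00037 - 0.00145j, Y(Ω₂)=0.02693 - 0.03660j
  term(m=-3) = 0.00030 + 0.00253j   from Y*(Ω₁)=-0.00812 + 0.01232j, Y(Ω₂)=0.13179 - 0.11153j
  term(m=-2) = 0.01993 - 0.04191j   from Y*(Ω₁)=0.08193 - 0.06343j, Y(Ω₂)=0.39966 - 0.20212j
  term(m=-1) = -0.25727 + 0.16255j   from Y*(Ω₁)=-0.43819 + 0.14979j, Y(Ω₂)=0.63923 - 0.15244j
  term(m=+0) = 0.14728 + 0.00000j   from Y*(Ω₁)=0.94975 + 0.00000j, Y(Ω₂)=0.15507 + 0.00000j
  term(m=+1) = -0.25727 - 0.16255j   from Y*(Ω₁)=0.43819 + 0.14979j, Y(Ω₂)=-0.63923 - 0.15244j
  term(m=+2) = 0.01993 + 0.04191j   from Y*(Ω₁)=0.08193 + 0.06343j, Y(Ω₂)=0.39966 + 0.20212j
  term(m=+3) = 0.00030 - 0.00253j   from Y*(Ω₁)=0.00812 + 0.01232j, Y(Ω₂)=-0.13179 - 0.11153j
  term(m=+4) = -0.00004 + 0.00005j   from Y*(Ω₁)=0.00037 + 0.00145j, Y(Ω₂)=0.02693 + 0.03660j
  term(m=+5) = 0.00000 - 0.00000j   from Y*(Ω₁)=-0.00001 + 0.00011j, Y(Ω₂)=-0.00340 - 0.00802j
  term(m=+6) = -0.00000 - 0.00000j   from Y*(Ω₁)=-0.00000 + 0.00001j, Y(Ω₂)=0.00020 + 0.00122j
  term(m=+7) = 0.00000 + 0.00000j   from Y*(Ω₁)=-0.00000 + 0.00000j, Y(Ω₂)=0.00001 - 0.00013j
  term(m=+8) = -0.00000 - 0.00000j   from Y*(Ω₁)=-0.00000 + 0.00000j, Y(Ω₂)=-0.00000 + 0.00001j
Σ over m = -0.32688 + 0.00000j; ×(4π/17) → -0.24163 + 0.00000j. Real part: -0.241633

-0.241633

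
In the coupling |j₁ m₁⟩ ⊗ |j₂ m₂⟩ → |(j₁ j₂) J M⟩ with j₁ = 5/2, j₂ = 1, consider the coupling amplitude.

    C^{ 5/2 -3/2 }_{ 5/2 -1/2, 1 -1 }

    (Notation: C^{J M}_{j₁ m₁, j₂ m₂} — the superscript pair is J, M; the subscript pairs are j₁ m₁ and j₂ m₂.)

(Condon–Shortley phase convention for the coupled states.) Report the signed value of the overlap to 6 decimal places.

triangle: 1!·4!·1!/7! = 24/5040
(j±m)!: 2!·3!·0!·2!·1!·4! = 576
prefactor² = (2J+1)·Δ·N² = 576/35
  k=0: +1/(0!·1!·3!·0!·1!·1!) = 1/6
Σ = 1/6  ⇒  CG² = 576/35·(1/6)² = 16/35
CG = +√(16/35) = +0.676123

+0.676123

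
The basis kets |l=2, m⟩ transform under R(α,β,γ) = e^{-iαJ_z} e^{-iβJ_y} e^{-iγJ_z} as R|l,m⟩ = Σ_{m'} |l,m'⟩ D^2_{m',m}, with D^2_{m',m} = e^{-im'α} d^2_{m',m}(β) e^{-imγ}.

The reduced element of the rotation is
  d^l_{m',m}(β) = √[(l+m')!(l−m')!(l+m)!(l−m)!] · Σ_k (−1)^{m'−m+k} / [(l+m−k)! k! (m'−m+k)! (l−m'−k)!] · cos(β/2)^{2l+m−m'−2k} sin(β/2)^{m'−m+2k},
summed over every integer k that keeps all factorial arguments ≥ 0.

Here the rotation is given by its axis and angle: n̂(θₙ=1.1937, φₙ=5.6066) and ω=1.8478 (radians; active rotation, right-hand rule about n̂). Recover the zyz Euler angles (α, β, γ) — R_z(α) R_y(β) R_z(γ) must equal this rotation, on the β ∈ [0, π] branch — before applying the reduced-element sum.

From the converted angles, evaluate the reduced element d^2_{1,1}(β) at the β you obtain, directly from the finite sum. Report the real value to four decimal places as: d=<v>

d=-0.5402

Axis–angle → zyz. n̂ = (sinθₙcosφₙ, sinθₙsinφₙ, cosθₙ) = (+0.724931, -0.582141, +0.368222), ω = 1.8478.
R = I cosω + sinω [n̂]ₓ + (1−cosω) n̂n̂ᵀ gives
  R = [+0.395768, -0.891607, -0.220013; -0.183236, +0.158090, -0.970274; +0.899885, +0.424317, -0.100807]
β = atan2(√(R₁₃²+R₂₃²), R₃₃) = 1.671775; α = atan2(R₂₃, R₁₃) mod 2π = 4.489406; γ = atan2(R₃₂, −R₃₁) mod 2π = 2.700984
d^2_{1,1}(β=1.6718) via the finite sum:
Half-angle: c=0.670519, s=0.741892. N=√(6·1·6·1)=6.000000
Admissible k: 0..1 (factorial args all ≥0)
  k=0: (−1)^0·6.0000/(6)·0.6705^4·0.7419^0 = +0.202137
  k=1: (−1)^1·6.0000/(2)·0.6705^2·0.7419^2 = -0.742378
d^2_{1,1}(1.6718) = +0.202137 -0.742378 = -0.540242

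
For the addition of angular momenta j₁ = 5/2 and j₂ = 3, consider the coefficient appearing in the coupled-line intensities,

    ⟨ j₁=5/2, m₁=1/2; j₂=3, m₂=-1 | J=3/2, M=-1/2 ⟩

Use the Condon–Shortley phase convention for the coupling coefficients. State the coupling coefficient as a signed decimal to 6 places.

√[4·4!1!2!/8! · 3!2!2!4!1!2!] = √(192/35)
  +(−1)^1/∏(1,3,1,1,0,1)! = -1/6  (running -1/6)
  +(−1)^2/∏(2,2,0,0,1,2)! = 1/8  (running -1/24)
⟨..|..⟩ = √(192/35)·(-1/24) = -0.097590

-0.097590  (= −√(1/105))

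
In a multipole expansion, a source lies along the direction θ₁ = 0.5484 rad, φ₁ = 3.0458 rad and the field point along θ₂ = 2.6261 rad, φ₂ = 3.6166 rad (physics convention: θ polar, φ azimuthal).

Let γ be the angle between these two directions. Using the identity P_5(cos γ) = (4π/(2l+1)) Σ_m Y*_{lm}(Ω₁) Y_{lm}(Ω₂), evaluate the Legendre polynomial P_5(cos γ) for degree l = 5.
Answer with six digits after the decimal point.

Expand P_5 via completeness: Σ_{m} conj(Y_{5,m}) at Ω₁ times Y_{5,m} at Ω₂ —
  [-5]  conj(Y_{5,-5})(Ω₁) = (-0.015861, 0.008236) ; Y_{5,-5}(Ω₂) = (0.009733, 0.009373) ; Δ = (-0.000232, -0.000068)
  [-4]  conj(Y_{5,-4})(Ω₁) = (0.085804, -0.034587) ; Y_{5,-4}(Ω₂) = (0.024382, 0.071362) ; Δ = (0.004560, 0.005280)
  [-3]  conj(Y_{5,-3})(Ω₁) = (-0.261063, 0.077160) ; Y_{5,-3}(Ω₂) = (-0.034993, 0.238347) ; Δ = (-0.009255, -0.064924)
  [-2]  conj(Y_{5,-2})(Ω₁) = (0.457123, -0.088666) ; Y_{5,-2}(Ω₂) = (-0.264908, 0.370454) ; Δ = (-0.088249, 0.192831)
  [-1]  conj(Y_{5,-1})(Ω₁) = (-0.322663, 0.031004) ; Y_{5,-1}(Ω₂) = (-0.342004, 0.175886) ; Δ = (0.104899, -0.067355)
  [+0]  conj(Y_{5,0})(Ω₁) = (-0.256105, -0.000000) ; Y_{5,0}(Ω₂) = (0.192134, 0.000000) ; Δ = (-0.049206, -0.000000)
  [+1]  conj(Y_{5,1})(Ω₁) = (0.322663, 0.031004) ; Y_{5,1}(Ω₂) = (0.342004, 0.175886) ; Δ = (0.104899, 0.067355)
  [+2]  conj(Y_{5,2})(Ω₁) = (0.457123, 0.088666) ; Y_{5,2}(Ω₂) = (-0.264908, -0.370454) ; Δ = (-0.088249, -0.192831)
  [+3]  conj(Y_{5,3})(Ω₁) = (0.261063, 0.077160) ; Y_{5,3}(Ω₂) = (0.034993, 0.238347) ; Δ = (-0.009255, 0.064924)
  [+4]  conj(Y_{5,4})(Ω₁) = (0.085804, 0.034587) ; Y_{5,4}(Ω₂) = (0.024382, -0.071362) ; Δ = (0.004560, -0.005280)
  [+5]  conj(Y_{5,5})(Ω₁) = (0.015861, 0.008236) ; Y_{5,5}(Ω₂) = (-0.009733, 0.009373) ; Δ = (-0.000232, 0.000068)
Total Σ_m = (-0.025760, -0.000000). Multiply by 1.142397: (-0.029428, -0.000000). P_5(cos γ) = -0.029428

-0.029428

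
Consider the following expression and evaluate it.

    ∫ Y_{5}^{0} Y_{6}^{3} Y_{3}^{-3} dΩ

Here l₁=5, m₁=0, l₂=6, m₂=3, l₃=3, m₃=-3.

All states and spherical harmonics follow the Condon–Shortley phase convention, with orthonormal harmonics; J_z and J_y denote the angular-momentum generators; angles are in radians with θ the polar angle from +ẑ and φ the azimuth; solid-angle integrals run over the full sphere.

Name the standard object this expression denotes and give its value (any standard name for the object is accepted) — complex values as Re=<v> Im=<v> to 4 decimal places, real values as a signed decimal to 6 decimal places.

Gaunt coefficient, +0.190675

This is a Gaunt coefficient — the integral of a triple product of spherical harmonics over the sphere.
m-sum 0 ✓  L=14 even ✓  1≤3≤11 ✓
Π(2lᵢ+1) = 11×13×7 = 1001
triangle coeff Δ(5,6,3) = 1/675675
Σ_t [3,5]: t=3:−1/8640 t=4:+1/2304 t=5:−1/8640 = 7/34560
(3j)²=7/429 [(5 6 3; 0 0 0)], sign=-1
Σ_t [5,5]: t=5:−1/34560 = -1/34560
(3j)²=4/143 [(5 6 3; 0 3 -3)], sign=-1
⇒ 4πI² = 196/429
I = (+1)√(196/429/(4π)) = 0.19067531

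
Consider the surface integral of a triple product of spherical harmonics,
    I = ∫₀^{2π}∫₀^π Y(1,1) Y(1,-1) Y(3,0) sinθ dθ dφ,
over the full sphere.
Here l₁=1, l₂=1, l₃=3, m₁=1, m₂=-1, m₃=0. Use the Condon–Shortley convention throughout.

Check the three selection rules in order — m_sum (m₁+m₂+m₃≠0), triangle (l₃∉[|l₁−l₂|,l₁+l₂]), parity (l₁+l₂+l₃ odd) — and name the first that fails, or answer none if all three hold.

m₁+m₂+m₃ = 1 − 1 + 0 = 0  ✓
triangle: need |l₁−l₂| ≤ l₃ ≤ l₁+l₂ = [0,2]; l₃=3 is outside  ✗
parity: l₁+l₂+l₃ = 5 is odd

triangle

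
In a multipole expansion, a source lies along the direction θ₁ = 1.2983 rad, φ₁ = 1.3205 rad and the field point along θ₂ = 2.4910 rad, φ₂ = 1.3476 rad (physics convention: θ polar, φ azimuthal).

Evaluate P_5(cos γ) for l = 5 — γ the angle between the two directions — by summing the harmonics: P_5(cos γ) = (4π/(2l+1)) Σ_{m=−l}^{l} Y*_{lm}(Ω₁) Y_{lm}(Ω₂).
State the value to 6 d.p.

0.306180

Addition theorem: P_5(cos γ) = (4π/11) Σ_m Y*_{lm}(Ω₁) Y_{lm}(Ω₂), m = −5…5:
  m=-5: Y*=0.36515 + 0.12073j  Y=0.03398 - 0.01662j  product 0.01441 - 0.00197j
  m=-4: Y*=0.18329 - 0.28620j  Y=-0.09857 - 0.12239j  product -0.05310 + 0.00578j
  m=-3: Y*=0.07340 + 0.07865j  Y=-0.22414 + 0.28315j  product -0.03872 + 0.00315j
  m=-2: Y*=0.29052 - 0.15893j  Y=0.40138 + 0.19211j  product 0.14714 - 0.00798j
  m=-1: Y*=0.00734 + 0.02872j  Y=0.02382 - 0.10493j  product 0.00319 - 0.00009j
  m=+0: Y*=0.32294 + 0.00000j  Y=0.37828 + 0.00000j  product 0.12216 + 0.00000j
  m=+1: Y*=-0.00734 + 0.02872j  Y=-0.02382 - 0.10493j  product 0.00319 + 0.00009j
  m=+2: Y*=0.29052 + 0.15893j  Y=0.40138 - 0.19211j  product 0.14714 + 0.00798j
  m=+3: Y*=-0.07340 + 0.07865j  Y=0.22414 + 0.28315j  product -0.03872 - 0.00315j
  m=+4: Y*=0.18329 + 0.28620j  Y=-0.09857 + 0.12239j  product -0.05310 - 0.00578j
  m=+5: Y*=-0.36515 + 0.12073j  Y=-0.03398 - 0.01662j  product 0.01441 + 0.00197j
Accumulated sum 0.26802 + 0.00000j; after 4π/(2l+1) scaling, 0.30618 + 0.00000j ⇒ P_5 = 0.306180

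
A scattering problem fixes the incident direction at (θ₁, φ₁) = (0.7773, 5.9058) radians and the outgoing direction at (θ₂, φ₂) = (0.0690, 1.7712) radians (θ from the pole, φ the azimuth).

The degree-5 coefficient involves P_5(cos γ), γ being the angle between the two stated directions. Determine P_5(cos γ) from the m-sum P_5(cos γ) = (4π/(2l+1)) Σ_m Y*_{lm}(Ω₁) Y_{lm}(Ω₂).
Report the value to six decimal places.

-0.339825

Expand P_5 via completeness: Σ_{m} conj(Y_{5,m}) at Ω₁ times Y_{5,m} at Ω₂ —
  m=-5: (-0.024488-0.074863i) × (-0.000001-0.000000i) = -0.000000+0.000000i  (running Σ = -0.000000+0.000000i)
  m=-4: (+0.015497-0.252672i) × (+0.000023-0.000024i) = -0.000006-0.000006i  (running Σ = -0.000006-0.000006i)
  m=-3: (+0.181106-0.386055i) × (+0.000510+0.000744i) = +0.000380-0.000062i  (running Σ = +0.000374-0.000068i)
  m=-2: (+0.226947-0.213455i) × (-0.014694+0.006227i) = -0.002006+0.004550i  (running Σ = -0.001632+0.004481i)
  m=-1: (-0.144494+0.057275i) × (-0.034583-0.170250i) = +0.014748+0.022619i  (running Σ = +0.013116+0.027101i)
  m=0: (-0.358675-0.000000i) × (+0.902485+0.000000i) = -0.323699-0.000000i  (running Σ = -0.310583+0.027101i)
  m=1: (+0.144494+0.057275i) × (+0.034583-0.170250i) = +0.014748-0.022619i  (running Σ = -0.295835+0.004481i)
  m=2: (+0.226947+0.213455i) × (-0.014694-0.006227i) = -0.002006-0.004550i  (running Σ = -0.297840-0.000068i)
  m=3: (-0.181106-0.386055i) × (-0.000510+0.000744i) = +0.000380+0.000062i  (running Σ = -0.297461-0.000006i)
  m=4: (+0.015497+0.252672i) × (+0.000023+0.000024i) = -0.000006+0.000006i  (running Σ = -0.297466+0.000000i)
  m=5: (+0.024488-0.074863i) × (+0.000001-0.000000i) = -0.000000-0.000000i  (running Σ = -0.297466+0.000000i)
Σ over m = -0.297466+0.000000i; ×(4π/11) → -0.339825+0.000000i. Real part: -0.339825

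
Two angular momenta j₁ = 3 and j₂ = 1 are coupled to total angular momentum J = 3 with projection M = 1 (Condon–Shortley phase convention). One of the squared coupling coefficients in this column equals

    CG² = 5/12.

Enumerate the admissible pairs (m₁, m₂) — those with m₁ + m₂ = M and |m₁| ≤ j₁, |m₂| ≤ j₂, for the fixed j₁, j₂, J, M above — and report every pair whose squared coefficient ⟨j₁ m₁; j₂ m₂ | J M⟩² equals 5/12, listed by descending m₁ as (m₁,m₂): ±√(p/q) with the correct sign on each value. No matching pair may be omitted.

Admissible pairs with m₁+m₂ = M = 1: (0,1), (1,0), (2,-1)
  (m₁,m₂)=(2,-1): CG² = 5/12, CG = +√(5/12)   ← matches the target
  (m₁,m₂)=(1,0): CG² = 1/12, CG = +√(1/12)
  (m₁,m₂)=(0,1): CG² = 1/2, CG = −√(1/2)
Pairs with CG² = 5/12: (2,-1): +√(5/12)

(2,-1): +√(5/12)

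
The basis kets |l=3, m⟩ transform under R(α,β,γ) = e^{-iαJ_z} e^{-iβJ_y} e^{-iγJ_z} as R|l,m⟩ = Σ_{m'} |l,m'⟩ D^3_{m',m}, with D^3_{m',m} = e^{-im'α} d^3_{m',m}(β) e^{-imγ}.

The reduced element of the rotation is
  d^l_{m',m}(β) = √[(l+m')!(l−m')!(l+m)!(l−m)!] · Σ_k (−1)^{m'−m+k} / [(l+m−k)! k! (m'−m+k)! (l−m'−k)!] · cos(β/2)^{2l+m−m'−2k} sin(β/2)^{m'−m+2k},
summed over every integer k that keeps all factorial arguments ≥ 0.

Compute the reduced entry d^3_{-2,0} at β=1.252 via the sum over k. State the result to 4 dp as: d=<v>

d=0.3870

d^3_{-2,0}(β=1.2520) via the finite sum:
c=cos(1.252000/2)=0.810378, s=sin(1.252000/2)=0.585908; N=√[1·120·6·6]=65.726707
k: max(0,(0)−(-2))=2 … min(3+(0),3−(-2))=3
  k=2: (−1)^0·65.7267/(12)·0.8104^4·0.5859^2 = +0.810903
  k=3: (−1)^1·65.7267/(12)·0.8104^2·0.5859^4 = -0.423890
d^3_{-2,0}(1.2520) = +0.810903 -0.423890 = +0.387014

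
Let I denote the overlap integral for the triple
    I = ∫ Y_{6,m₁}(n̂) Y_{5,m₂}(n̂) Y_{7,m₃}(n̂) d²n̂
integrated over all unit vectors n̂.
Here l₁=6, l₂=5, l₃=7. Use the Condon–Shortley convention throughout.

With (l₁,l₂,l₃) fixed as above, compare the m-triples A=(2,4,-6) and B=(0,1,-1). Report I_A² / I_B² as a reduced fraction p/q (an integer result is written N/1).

2197/330

Same 6,5,7: normalisation and zero-m 3j drop out of the ratio.
A: Δ: 4! 8! 6! / 19! → 1/174594420; sum: t=3:−1/21772800 t=4:+1/116121600 = -13/348364800; 3j²(6 5 7; 2 4 -6) = Δ·Π!·Σ² = 169/9690  (sign +1)
B: Δ: 4! 8! 6! / 19! → 1/174594420; sum: t=0:+1/24883200 t=1:−1/518400 t=2:+1/110592 t=3:−1/155520 t=4:+1/1658880 = 11/8294400; 3j²(6 5 7; 0 1 -1) = Δ·Π!·Σ² = 11/4199  (sign +1)
I_A²/I_B² = (169/9690)/(11/4199) = 2197/330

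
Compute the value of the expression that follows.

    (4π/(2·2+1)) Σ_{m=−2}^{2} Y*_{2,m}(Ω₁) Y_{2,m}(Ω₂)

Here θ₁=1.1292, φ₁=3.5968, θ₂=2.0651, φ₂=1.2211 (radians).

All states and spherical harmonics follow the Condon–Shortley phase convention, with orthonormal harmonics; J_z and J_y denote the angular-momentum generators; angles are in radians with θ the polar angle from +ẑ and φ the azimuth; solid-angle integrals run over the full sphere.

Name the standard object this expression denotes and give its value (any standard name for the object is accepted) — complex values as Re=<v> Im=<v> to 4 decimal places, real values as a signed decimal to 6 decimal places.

This sum is the spherical-harmonic addition theorem: it equals the Legendre polynomial P_l(cos γ) of the angle γ between the two directions.
Summing Y*_{l m}(θ₁,φ₁)·Y_{l m}(θ₂,φ₂) over m ∈ [−2, 2]; prefactor 4π/(2·2+1) = 2.513274:
  m=-2: Y*=0.19367 + 0.24934j  Y=-0.22906 - 0.19270j  product 0.00369 - 0.09443j
  m=-1: Y*=-0.26810 - 0.13124j  Y=-0.11054 + 0.30311j  product 0.06942 - 0.06676j
  m=+0: Y*=-0.14257 + 0.00000j  Y=-0.10243 + 0.00000j  product 0.01460 + 0.00000j
  m=+1: Y*=0.26810 - 0.13124j  Y=0.11054 + 0.30311j  product 0.06942 + 0.06676j
  m=+2: Y*=0.19367 - 0.24934j  Y=-0.22906 + 0.19270j  product 0.00369 + 0.09443j
Total Σ_m = 0.16081 + 0.00000j. Multiply by 2.513274: 0.40415 + 0.00000j. P_2(cos γ) = 0.404150

Legendre polynomial (addition theorem), +0.404150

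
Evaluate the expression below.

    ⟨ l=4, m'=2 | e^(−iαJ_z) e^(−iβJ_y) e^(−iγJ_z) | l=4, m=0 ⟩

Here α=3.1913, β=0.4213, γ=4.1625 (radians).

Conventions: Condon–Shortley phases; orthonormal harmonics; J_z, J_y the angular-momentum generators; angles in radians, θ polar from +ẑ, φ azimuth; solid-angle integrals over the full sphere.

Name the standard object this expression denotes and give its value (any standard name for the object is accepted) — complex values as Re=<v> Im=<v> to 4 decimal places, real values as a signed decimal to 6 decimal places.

Wigner D-matrix element, Re=0.3177 Im=-0.0317

This is a Wigner D-matrix element — the rotation-matrix element ⟨l m'| R(α,β,γ) |l m⟩ in the angular-momentum basis.
First d^4_{2,0}(β=0.4213), then the phase factors e^{-i(2)α} and e^{-i(0)γ}:
Half-angle: c=0.977895, s=0.209096. N=√(720·2·24·24)=910.735966
k: max(0,(0)−(2))=0 … min(4+(0),4−(2))=2
  k=0: (−1)^2·910.7360/(96)·0.9779^6·0.2091^2 = +0.362714
  k=1: (−1)^3·910.7360/(36)·0.9779^4·0.2091^4 = -0.044222
  k=2: (−1)^4·910.7360/(96)·0.9779^2·0.2091^6 = +0.000758
d^4_{2,0}(0.4213) = +0.362714 -0.044222 +0.000758 = +0.319251
Phases: e^{-i·(2)·3.1913}=+0.995062-0.099251i, e^{-i·(0)·4.1625}=+1.000000+0.000000i ⇒ D=+0.317674-0.031686i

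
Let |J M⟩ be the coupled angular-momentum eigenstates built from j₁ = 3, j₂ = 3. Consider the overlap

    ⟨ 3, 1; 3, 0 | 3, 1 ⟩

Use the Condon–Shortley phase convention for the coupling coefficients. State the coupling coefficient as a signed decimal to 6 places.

−√(1/6) ≈ -0.408248

√[7·3!3!3!/10! · 4!2!3!3!4!2!] = √(864/25)
  +(−1)^0/∏(0,3,2,3,1,0)! = 1/72  (running 1/72)
  +(−1)^1/∏(1,2,1,2,2,1)! = -1/8  (running -1/9)
  +(−1)^2/∏(2,1,0,1,3,2)! = 1/24  (running -5/72)
⟨..|..⟩ = √(864/25)·(-5/72) = -0.408248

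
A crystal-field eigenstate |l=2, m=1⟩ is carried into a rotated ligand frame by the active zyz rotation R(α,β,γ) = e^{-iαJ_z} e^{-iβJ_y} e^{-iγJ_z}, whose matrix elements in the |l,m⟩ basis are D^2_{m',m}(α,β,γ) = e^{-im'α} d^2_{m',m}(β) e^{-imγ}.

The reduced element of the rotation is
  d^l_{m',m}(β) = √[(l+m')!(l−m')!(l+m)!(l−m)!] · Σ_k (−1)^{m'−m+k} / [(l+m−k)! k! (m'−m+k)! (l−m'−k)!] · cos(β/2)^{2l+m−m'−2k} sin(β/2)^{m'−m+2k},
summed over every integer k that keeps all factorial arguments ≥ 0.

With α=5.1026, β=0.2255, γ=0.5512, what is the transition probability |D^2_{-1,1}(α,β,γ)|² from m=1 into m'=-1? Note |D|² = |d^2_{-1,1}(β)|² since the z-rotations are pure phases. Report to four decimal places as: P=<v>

P=0.0014

D^2_{-1,1}(5.1026,0.2255,0.5512) = e^{-i·-1·5.1026}·d^2_{-1,1}(0.2255)·e^{-i·1·0.5512}. Compute d first:
Half-angle: c=0.993650, s=0.112511. N=√(1·6·6·1)=6.000000
k∈{2,3} keeps every argument non-negative
  k=2: (−1)^0·6.0000/(2)·0.9937^2·0.1125^2 = +0.037496
  k=3: (−1)^1·6.0000/(6)·0.9937^0·0.1125^4 = -0.000160
d^2_{-1,1}(0.2255) = +0.037496 -0.000160 = +0.037335
|D^2_{-1,1}|² = |d^2_{-1,1}(β)|² = (+0.037335)² = 0.001394 (the z-rotation phases have unit modulus)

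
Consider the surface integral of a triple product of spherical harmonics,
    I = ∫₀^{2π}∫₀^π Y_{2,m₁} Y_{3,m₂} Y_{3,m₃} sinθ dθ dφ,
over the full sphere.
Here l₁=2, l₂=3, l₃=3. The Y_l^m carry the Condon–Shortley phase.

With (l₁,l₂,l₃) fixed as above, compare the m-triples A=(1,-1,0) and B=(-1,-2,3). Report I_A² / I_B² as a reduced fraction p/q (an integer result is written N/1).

Same 2,3,3: normalisation and zero-m 3j drop out of the ratio.
A: Δ: 2! 2! 4! / 9! → 1/3780; sum: t=0:+1/8 t=1:−1/12 = 1/24; 3j²(2 3 3; 1 -1 0) = Δ·Π!·Σ² = 1/210  (sign -1)
B: Δ: 2! 2! 4! / 9! → 1/3780; sum: t=1:−1/48 = -1/48; 3j²(2 3 3; -1 -2 3) = Δ·Π!·Σ² = 5/84  (sign -1)
I_A²/I_B² = (1/210)/(5/84) = 2/25

2/25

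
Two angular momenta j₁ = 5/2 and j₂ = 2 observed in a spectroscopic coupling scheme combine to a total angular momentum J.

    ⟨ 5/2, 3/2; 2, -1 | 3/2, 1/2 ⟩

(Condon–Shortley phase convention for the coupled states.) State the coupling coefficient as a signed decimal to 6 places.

-0.138013

j₁+j₂−J=3  J+j₁−j₂=2  J−j₁+j₂=1  j₁+j₂+J+1=7
(j₁±m₁, j₂±m₂, J±M) = (4,1,1,3,2,1)
P² = 96/35
sum k=0..1:
  [0] +1/6 = 1/6
  [1] −1/4 = -1/4
S = -1/12
C² = P²·S² = 2/105 ; C = -0.138013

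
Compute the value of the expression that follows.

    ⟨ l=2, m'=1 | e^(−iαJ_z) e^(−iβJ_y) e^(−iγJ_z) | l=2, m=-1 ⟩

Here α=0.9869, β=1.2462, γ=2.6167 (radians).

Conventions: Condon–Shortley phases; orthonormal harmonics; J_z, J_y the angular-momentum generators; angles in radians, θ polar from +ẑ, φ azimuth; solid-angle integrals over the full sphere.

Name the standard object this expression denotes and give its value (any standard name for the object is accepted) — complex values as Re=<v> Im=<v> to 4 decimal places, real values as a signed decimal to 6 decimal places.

This is a Wigner D-matrix element — the rotation-matrix element ⟨l m'| R(α,β,γ) |l m⟩ in the angular-momentum basis.
D^2_{1,-1}(0.9869,1.2462,2.6167) = e^{-i·1·0.9869}·d^2_{1,-1}(1.2462)·e^{-i·-1·2.6167}. Compute d first:
Half-angle: c=0.812073, s=0.583555. N=√(6·1·1·6)=6.000000
k∈{0,1} keeps every argument non-negative
  k=0: (−1)^2·6.0000/(2)·0.8121^2·0.5836^2 = +0.673715
  k=1: (−1)^3·6.0000/(6)·0.8121^0·0.5836^4 = -0.115965
d^2_{1,-1}(1.2462) = +0.673715 -0.115965 = +0.557749
D = (+0.551279-0.834321i)·(+0.557749)·(-0.865378+0.501120i) = -0.032890+0.556779i

Wigner D-matrix element, Re=-0.0329 Im=0.5568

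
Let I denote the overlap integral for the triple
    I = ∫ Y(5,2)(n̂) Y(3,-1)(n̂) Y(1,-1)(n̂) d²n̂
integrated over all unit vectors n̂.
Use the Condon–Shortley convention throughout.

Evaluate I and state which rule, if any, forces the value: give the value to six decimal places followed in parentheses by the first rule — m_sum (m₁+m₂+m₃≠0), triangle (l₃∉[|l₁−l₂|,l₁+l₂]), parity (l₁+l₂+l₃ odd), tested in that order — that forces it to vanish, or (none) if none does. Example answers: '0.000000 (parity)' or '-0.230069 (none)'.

l₃=1 ∉ [2,8] — triangle fails ⇒ I = 0

0.000000 (triangle)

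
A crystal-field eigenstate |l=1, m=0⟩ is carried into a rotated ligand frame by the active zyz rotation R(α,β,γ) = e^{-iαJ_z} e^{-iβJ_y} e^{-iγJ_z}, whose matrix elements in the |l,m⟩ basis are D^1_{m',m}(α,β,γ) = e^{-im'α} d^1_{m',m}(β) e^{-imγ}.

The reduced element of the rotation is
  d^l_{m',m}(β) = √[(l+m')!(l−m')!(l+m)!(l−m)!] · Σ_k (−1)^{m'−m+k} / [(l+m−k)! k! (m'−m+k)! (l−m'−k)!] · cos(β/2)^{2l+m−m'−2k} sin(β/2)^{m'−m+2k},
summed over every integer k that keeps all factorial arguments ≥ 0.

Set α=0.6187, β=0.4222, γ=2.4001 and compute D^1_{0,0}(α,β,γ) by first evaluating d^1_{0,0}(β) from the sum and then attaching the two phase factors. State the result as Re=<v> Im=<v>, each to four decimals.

D^1_{0,0}(0.6187,0.4222,2.4001) = e^{-i·0·0.6187}·d^1_{0,0}(0.4222)·e^{-i·0·2.4001}. Compute d first:
With c≡cos(β/2)=0.977801 and s≡sin(β/2)=0.209536, N=[1·1·1·1]^{1/2}=1.000000
k∈{0,1} keeps every argument non-negative
  k=0: (−1)^0·1.0000/(1)·0.9778^2·0.2095^0 = +0.956095
  k=1: (−1)^1·1.0000/(1)·0.9778^0·0.2095^2 = -0.043905
d^1_{0,0}(0.4222) = +0.956095 -0.043905 = +0.912190
D = (+1.000000+0.000000i)·(+0.912190)·(+1.000000+0.000000i) = +0.912190+0.000000i

Re=0.9122 Im=0.0000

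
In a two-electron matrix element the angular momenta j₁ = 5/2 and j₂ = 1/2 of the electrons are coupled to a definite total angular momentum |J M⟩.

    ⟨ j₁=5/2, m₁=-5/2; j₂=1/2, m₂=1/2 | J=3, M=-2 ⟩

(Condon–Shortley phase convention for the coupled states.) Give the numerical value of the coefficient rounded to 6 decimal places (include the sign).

+0.408248

√[7·0!5!1!/7! · 0!5!1!0!1!5!] = √(2400)
  +(−1)^0/∏(0,0,5,1,0,0)! = 1/120  (running 1/120)
⟨..|..⟩ = √(2400)·(1/120) = +0.408248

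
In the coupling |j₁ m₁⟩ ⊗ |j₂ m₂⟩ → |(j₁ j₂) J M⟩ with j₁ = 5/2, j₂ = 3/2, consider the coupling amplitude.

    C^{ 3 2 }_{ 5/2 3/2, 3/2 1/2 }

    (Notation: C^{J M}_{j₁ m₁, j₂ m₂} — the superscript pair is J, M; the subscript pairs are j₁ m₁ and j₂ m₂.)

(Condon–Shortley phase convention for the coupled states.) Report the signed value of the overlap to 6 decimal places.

+√(1/12) ≈ +0.288675

triangle: 1!×4!×2!/8! = 48/40320
(j±m)!: 4!×1!×2!×1!×5!×1! = 5760
prefactor² = (2J+1)×Δ×N² = 48
  k=0: +1/(0!×1!×1!×2!×3!×0!) = 1/12
  k=1: −1/(1!×0!×0!×1!×4!×1!) = -1/24
Σ = 1/24  ⇒  CG² = 48×(1/24)² = 1/12
CG = +√(1/12) = +0.288675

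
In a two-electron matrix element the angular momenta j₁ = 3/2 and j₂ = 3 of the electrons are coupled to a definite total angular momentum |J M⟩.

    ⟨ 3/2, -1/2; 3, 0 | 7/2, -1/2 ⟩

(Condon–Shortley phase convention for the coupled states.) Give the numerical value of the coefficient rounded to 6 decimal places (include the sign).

-0.308607  (= −√(2/21))

triangle: 1!·2!·5!/9! = 240/362880
(j±m)!: 1!·2!·3!·3!·3!·4! = 10368
prefactor² = (2J+1)·Δ·N² = 384/7
  k=0: +1/(0!·1!·2!·3!·0!·2!) = 1/24
  k=1: −1/(1!·0!·1!·2!·1!·3!) = -1/12
Σ = -1/24  ⇒  CG² = 384/7·(-1/24)² = 2/21
CG = −√(2/21) = -0.308607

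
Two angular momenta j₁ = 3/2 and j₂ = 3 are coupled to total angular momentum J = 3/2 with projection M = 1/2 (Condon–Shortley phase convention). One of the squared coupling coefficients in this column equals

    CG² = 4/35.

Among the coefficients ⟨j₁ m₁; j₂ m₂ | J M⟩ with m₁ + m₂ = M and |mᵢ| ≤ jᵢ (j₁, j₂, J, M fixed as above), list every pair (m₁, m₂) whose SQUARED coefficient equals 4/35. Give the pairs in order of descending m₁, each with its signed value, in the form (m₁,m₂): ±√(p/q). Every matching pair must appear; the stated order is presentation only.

(3/2,-1): +√(4/35)

Admissible pairs with m₁+m₂ = M = 1/2: (-3/2,2), (-1/2,1), (1/2,0), (3/2,-1)
  (m₁,m₂)=(3/2,-1): CG² = 4/35, CG = +√(4/35)   ← matches the target
  (m₁,m₂)=(1/2,0): CG² = 9/35, CG = −√(9/35)
  (m₁,m₂)=(-1/2,1): CG² = 12/35, CG = +√(12/35)
  (m₁,m₂)=(-3/2,2): CG² = 2/7, CG = −√(2/7)
Pairs with CG² = 4/35: (3/2,-1): +√(4/35)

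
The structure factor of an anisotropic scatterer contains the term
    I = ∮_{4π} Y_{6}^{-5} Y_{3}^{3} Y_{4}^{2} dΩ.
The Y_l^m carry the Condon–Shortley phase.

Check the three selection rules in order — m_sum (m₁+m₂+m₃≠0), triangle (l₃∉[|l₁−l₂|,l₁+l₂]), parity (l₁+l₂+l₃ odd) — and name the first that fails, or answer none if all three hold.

parity

m₁+m₂+m₃ = -5 + 3 + 2 = 0  ✓
triangle: |6−3|=3 ≤ l₃=4 ≤ 6+3=9  ✓
parity: l₁+l₂+l₃ = 13 is odd  ✗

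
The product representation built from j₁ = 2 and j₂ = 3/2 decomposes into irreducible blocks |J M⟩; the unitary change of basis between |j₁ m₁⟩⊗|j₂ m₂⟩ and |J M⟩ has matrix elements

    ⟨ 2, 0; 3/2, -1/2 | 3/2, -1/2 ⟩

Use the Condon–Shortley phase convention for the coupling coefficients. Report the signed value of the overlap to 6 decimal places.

√[4·2!2!1!/6! · 2!2!1!2!1!2!] = √(16/45)
  +(−1)^0/∏(0,2,2,1,0,0)! = 1/4  (running 1/4)
  +(−1)^1/∏(1,1,1,0,1,1)! = -1  (running -3/4)
⟨..|..⟩ = √(16/45)·(-3/4) = -0.447214

−√(1/5) = -0.447214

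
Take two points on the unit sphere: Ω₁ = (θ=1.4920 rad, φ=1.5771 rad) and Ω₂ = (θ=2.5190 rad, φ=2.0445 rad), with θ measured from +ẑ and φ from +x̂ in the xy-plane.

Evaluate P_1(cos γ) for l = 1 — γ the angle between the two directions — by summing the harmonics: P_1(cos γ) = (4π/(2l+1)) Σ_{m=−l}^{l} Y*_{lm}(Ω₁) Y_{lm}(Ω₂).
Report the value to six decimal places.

0.455036

Addition theorem: P_1(cos γ) = (4π/3) Σ_m Y*_{lm}(Ω₁) Y_{lm}(Ω₂), m = −1…1:
  term(m=-1) = (0.061949, -0.031266)   from Y*(Ω₁)=(-0.002171, 0.344415), Y(Ω₂)=(-0.091909, -0.179287)
  term(m=+0) = (-0.015266, 0.000000)   from Y*(Ω₁)=(0.038460, -0.000000), Y(Ω₂)=(-0.396926, 0.000000)
  term(m=+1) = (0.061949, 0.031266)   from Y*(Ω₁)=(0.002171, 0.344415), Y(Ω₂)=(0.091909, -0.179287)
Accumulated sum (0.108632, 0.000000); after 4π/(2l+1) scaling, (0.455036, 0.000000) ⇒ P_1 = 0.455036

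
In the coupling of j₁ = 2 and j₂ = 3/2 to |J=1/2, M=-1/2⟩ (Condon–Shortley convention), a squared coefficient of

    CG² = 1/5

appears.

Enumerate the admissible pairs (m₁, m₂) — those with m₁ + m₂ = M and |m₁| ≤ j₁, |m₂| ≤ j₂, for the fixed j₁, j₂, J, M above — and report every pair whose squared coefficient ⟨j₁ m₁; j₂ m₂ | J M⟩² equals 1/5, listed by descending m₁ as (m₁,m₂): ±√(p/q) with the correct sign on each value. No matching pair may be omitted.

(0,-1/2): −√(1/5)

Admissible pairs with m₁+m₂ = M = -1/2: (-2,3/2), (-1,1/2), (0,-1/2), (1,-3/2)
  (m₁,m₂)=(1,-3/2): CG² = 1/10, CG = +√(1/10)
  (m₁,m₂)=(0,-1/2): CG² = 1/5, CG = −√(1/5)   ← matches the target
  (m₁,m₂)=(-1,1/2): CG² = 3/10, CG = +√(3/10)
  (m₁,m₂)=(-2,3/2): CG² = 2/5, CG = −√(2/5)
Pairs with CG² = 1/5: (0,-1/2): −√(1/5)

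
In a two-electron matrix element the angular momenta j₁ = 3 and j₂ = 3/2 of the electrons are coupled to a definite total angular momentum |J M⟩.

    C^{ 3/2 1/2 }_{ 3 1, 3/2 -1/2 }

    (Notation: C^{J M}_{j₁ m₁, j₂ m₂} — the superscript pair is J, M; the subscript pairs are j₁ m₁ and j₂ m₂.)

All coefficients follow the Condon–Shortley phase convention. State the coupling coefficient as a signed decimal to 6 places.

-0.585540

j₁+j₂−J=3  J+j₁−j₂=3  J−j₁+j₂=0  j₁+j₂+J+1=7
(j₁±m₁, j₂±m₂, J±M) = (4,2,1,2,2,1)
P² = 192/35
sum k=1..1:
  [1] −1/4 = -1/4
S = -1/4
C² = P²·S² = 12/35 ; C = -0.585540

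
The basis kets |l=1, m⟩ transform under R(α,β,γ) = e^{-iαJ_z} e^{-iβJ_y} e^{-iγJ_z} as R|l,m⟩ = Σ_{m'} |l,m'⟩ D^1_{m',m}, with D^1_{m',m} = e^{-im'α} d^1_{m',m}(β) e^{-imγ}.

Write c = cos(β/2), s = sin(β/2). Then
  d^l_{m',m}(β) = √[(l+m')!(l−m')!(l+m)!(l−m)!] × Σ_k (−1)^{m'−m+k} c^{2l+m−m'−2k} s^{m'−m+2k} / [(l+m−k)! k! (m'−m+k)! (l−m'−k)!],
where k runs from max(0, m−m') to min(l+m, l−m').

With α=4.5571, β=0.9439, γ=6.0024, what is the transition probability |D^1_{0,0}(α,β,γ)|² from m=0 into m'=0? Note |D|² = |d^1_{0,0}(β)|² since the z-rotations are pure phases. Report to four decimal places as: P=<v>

P=0.3441

D^1_{0,0}(4.5571,0.9439,6.0024) = e^{-i·0·4.5571}·d^1_{0,0}(0.9439)·e^{-i·0·6.0024}. Compute d first:
Half-angle: c=0.890683, s=0.454624. N=√(1·1·1·1)=1.000000
The bounds max(0,m−m')=0 and min(l+m,l−m')=1 give 2 terms
  k=0: (−1)^0·1.0000/(1)·0.8907^2·0.4546^0 = +0.793317
  k=1: (−1)^1·1.0000/(1)·0.8907^0·0.4546^2 = -0.206683
d^1_{0,0}(0.9439) = +0.793317 -0.206683 = +0.586634
|D^1_{0,0}|² = |d^1_{0,0}(β)|² = (+0.586634)² = 0.344140 (the z-rotation phases have unit modulus)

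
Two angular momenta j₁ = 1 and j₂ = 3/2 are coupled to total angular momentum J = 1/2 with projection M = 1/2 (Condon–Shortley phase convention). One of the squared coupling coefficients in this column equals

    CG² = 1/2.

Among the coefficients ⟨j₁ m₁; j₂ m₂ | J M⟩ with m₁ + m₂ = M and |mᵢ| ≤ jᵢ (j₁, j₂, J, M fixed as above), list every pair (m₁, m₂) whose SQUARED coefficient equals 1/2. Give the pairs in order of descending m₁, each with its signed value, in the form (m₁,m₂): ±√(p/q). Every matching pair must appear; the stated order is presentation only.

(-1,3/2): +√(1/2)

Admissible pairs with m₁+m₂ = M = 1/2: (-1,3/2), (0,1/2), (1,-1/2)
  (m₁,m₂)=(1,-1/2): CG² = 1/6, CG = +√(1/6)
  (m₁,m₂)=(0,1/2): CG² = 1/3, CG = −√(1/3)
  (m₁,m₂)=(-1,3/2): CG² = 1/2, CG = +√(1/2)   ← matches the target
Pairs with CG² = 1/2: (-1,3/2): +√(1/2)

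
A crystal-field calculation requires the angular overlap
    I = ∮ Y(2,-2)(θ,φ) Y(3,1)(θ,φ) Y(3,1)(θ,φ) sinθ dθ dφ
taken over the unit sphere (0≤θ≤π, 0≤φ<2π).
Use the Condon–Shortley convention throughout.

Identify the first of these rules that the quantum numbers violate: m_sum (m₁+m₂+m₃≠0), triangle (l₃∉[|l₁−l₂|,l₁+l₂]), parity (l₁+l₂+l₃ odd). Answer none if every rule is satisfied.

azimuthal sum: -2 + 1 + 1 = 0  ✓
1 ≤ 3 ≤ 5 (triangle on l)  ✓
L = 2 + 3 + 3 = 8 (even)  ✓

none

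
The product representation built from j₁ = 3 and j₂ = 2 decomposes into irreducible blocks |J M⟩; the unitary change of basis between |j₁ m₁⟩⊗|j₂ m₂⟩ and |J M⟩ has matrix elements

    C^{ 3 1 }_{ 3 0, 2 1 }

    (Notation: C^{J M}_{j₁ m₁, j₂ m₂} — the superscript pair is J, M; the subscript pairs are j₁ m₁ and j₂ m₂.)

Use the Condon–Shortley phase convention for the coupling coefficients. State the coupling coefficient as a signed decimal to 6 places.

√[7·2!4!2!/9! · 3!3!3!1!4!2!] = √(96/5)
  +(−1)^1/∏(1,1,2,2,2,0)! = -1/8  (running -1/8)
  +(−1)^2/∏(2,0,1,1,3,1)! = 1/12  (running -1/24)
⟨..|..⟩ = √(96/5)·(-1/24) = -0.182574

-0.182574  (= −√(1/30))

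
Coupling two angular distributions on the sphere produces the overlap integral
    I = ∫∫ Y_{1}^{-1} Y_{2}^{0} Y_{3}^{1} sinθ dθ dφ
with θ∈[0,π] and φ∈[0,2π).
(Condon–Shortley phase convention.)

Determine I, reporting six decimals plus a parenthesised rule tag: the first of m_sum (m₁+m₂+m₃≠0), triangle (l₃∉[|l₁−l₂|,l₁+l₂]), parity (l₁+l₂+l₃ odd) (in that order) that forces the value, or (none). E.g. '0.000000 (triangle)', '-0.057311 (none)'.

Checks pass: Σm=0; 6 even; l₃=3∈[1,3].
(2·1+1)(2·2+1)(2·3+1) = 105
Δ: 0! 2! 4! / 7! → 1/105
sum: t=0:+1/4 = 1/4
3j²(1 2 3; 0 0 0) = Δ·Π!·Σ² = 3/35  (sign -1)
sum: t=0:+1/8 = 1/8
3j²(1 2 3; -1 0 1) = Δ·Π!·Σ² = 2/35  (sign +1)
combine: 4πI² = 105·3/35·2/35 = 18/35
take √, sign -1: I = -0.20230066
No selection rule forces the value: the integral is nonzero (none).

-0.202301 (none)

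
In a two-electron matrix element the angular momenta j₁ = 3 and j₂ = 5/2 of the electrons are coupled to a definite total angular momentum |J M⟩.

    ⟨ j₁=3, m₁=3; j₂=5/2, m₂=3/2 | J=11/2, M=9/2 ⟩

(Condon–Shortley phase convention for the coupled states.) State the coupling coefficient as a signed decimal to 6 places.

+0.674200  (= +√(5/11))

triangle: 0!×6!×5!/12! = 86400/479001600
(j±m)!: 6!×0!×4!×1!×10!×1! = 62705664000
prefactor² = (2J+1)×Δ×N² = 1492992000/11
  k=0: +1/(0!×0!×0!×4!×6!×1!) = 1/17280
Σ = 1/17280  ⇒  CG² = 1492992000/11×(1/17280)² = 5/11
CG = +√(5/11) = +0.674200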